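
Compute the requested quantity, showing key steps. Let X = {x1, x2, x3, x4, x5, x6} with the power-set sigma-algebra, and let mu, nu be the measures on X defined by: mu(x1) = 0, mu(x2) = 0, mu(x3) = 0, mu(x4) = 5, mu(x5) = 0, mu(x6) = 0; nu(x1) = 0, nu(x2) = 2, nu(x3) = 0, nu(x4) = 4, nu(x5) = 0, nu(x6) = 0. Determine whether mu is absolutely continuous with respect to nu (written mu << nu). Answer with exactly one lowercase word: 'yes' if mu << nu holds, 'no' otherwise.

mu << nu means: every nu-null measurable set is also mu-null; equivalently, for every atom x, if nu({x}) = 0 then mu({x}) = 0.
Checking each atom:
  x1: nu = 0, mu = 0 -> consistent with mu << nu.
  x2: nu = 2 > 0 -> no constraint.
  x3: nu = 0, mu = 0 -> consistent with mu << nu.
  x4: nu = 4 > 0 -> no constraint.
  x5: nu = 0, mu = 0 -> consistent with mu << nu.
  x6: nu = 0, mu = 0 -> consistent with mu << nu.
No atom violates the condition. Therefore mu << nu.

yes


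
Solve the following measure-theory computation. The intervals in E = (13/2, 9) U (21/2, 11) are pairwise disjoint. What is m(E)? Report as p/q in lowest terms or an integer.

For pairwise disjoint intervals, m(union_i I_i) = sum_i m(I_i),
and m is invariant under swapping open/closed endpoints (single points have measure 0).
So m(E) = sum_i (b_i - a_i).
  I_1 has length 9 - 13/2 = 5/2.
  I_2 has length 11 - 21/2 = 1/2.
Summing:
  m(E) = 5/2 + 1/2 = 3.

3


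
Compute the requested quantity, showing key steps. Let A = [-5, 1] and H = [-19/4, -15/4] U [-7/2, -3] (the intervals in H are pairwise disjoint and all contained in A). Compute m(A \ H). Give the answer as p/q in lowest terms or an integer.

The ambient interval has length m(A) = 1 - (-5) = 6.
Since the holes are disjoint and sit inside A, by finite additivity
  m(H) = sum_i (b_i - a_i), and m(A \ H) = m(A) - m(H).
Computing the hole measures:
  m(H_1) = -15/4 - (-19/4) = 1.
  m(H_2) = -3 - (-7/2) = 1/2.
Summed: m(H) = 1 + 1/2 = 3/2.
So m(A \ H) = 6 - 3/2 = 9/2.

9/2


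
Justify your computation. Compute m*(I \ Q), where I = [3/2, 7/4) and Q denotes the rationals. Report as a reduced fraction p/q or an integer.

The interval I = [3/2, 7/4) has m(I) = 7/4 - 3/2 = 1/4 (endpoints are measure-zero, so open/closed/half-open agree). Write I = (I cap Q) u (I \ Q). The rationals in I are countable, so m*(I cap Q) = 0 (cover each rational by intervals whose total length is arbitrarily small). By countable subadditivity m*(I) <= m*(I cap Q) + m*(I \ Q), hence m*(I \ Q) >= m(I) = 1/4. The reverse inequality m*(I \ Q) <= m*(I) = 1/4 is trivial since (I \ Q) is a subset of I. Therefore m*(I \ Q) = 1/4.

1/4


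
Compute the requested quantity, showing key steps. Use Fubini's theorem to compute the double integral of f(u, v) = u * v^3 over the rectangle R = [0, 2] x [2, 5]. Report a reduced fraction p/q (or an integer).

f(u, v) is a tensor product of a function of u and a function of v, and both factors are bounded continuous (hence Lebesgue integrable) on the rectangle, so Fubini's theorem applies:
  integral_R f d(m x m) = (integral_a1^b1 u du) * (integral_a2^b2 v^3 dv).
Inner integral in u: integral_{0}^{2} u du = (2^2 - 0^2)/2
  = 2.
Inner integral in v: integral_{2}^{5} v^3 dv = (5^4 - 2^4)/4
  = 609/4.
Product: (2) * (609/4) = 609/2.

609/2


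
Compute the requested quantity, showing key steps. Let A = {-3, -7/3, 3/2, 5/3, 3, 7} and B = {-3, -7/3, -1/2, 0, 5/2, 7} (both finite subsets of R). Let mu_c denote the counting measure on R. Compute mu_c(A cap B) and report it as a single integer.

Counting measure on a finite set equals cardinality. mu_c(A cap B) = |A cap B| (elements appearing in both).
Enumerating the elements of A that also lie in B gives 3 element(s).
So mu_c(A cap B) = 3.

3


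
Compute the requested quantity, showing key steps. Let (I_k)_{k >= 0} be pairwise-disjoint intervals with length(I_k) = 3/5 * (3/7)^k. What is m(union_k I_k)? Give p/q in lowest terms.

By countable additivity of the Lebesgue measure on pairwise disjoint measurable sets,
  m(union_{k >= 0} I_k) = sum_{k >= 0} m(I_k) = sum_{k >= 0} a * r^k,
  with a = 3/5 and r = 3/7.
Since 0 < r = 3/7 < 1, the geometric series converges:
  sum_{k >= 0} a * r^k = a / (1 - r).
  = 3/5 / (1 - 3/7)
  = 3/5 / (4/7)
  = 21/20.

21/20


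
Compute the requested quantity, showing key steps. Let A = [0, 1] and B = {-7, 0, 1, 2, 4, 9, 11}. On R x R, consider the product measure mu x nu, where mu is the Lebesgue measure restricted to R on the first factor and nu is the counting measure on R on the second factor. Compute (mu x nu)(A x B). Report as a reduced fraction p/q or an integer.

For a measurable rectangle A x B, the product measure satisfies
  (mu x nu)(A x B) = mu(A) * nu(B).
  mu(A) = 1.
  nu(B) = 7.
  (mu x nu)(A x B) = 1 * 7 = 7.

7


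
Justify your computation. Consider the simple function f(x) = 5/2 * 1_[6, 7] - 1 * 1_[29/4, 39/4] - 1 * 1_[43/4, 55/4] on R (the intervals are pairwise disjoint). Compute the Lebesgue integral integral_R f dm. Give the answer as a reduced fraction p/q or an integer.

For a simple function f = sum_i c_i * 1_{A_i} with disjoint A_i,
  integral f dm = sum_i c_i * m(A_i).
Lengths of the A_i:
  m(A_1) = 7 - 6 = 1.
  m(A_2) = 39/4 - 29/4 = 5/2.
  m(A_3) = 55/4 - 43/4 = 3.
Contributions c_i * m(A_i):
  (5/2) * (1) = 5/2.
  (-1) * (5/2) = -5/2.
  (-1) * (3) = -3.
Total: 5/2 - 5/2 - 3 = -3.

-3


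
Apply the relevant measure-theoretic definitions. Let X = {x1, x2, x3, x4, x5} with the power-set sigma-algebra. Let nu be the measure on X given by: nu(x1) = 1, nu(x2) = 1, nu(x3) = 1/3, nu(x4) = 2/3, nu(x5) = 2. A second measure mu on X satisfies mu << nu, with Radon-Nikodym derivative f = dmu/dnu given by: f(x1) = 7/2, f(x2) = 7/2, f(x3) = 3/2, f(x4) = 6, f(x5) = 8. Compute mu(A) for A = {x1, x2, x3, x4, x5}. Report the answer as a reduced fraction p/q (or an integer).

By the defining property of the Radon-Nikodym derivative, for every measurable set A,
  mu(A) = integral_A f dnu.
Since nu is a discrete measure concentrated on the atoms of X, the integral over A reduces to the sum
  mu(A) = sum_{x in A} f(x) * nu({x}).
Computing each term:
  x1: f(x1) * nu(x1) = 7/2 * 1 = 7/2.
  x2: f(x2) * nu(x2) = 7/2 * 1 = 7/2.
  x3: f(x3) * nu(x3) = 3/2 * 1/3 = 1/2.
  x4: f(x4) * nu(x4) = 6 * 2/3 = 4.
  x5: f(x5) * nu(x5) = 8 * 2 = 16.
Summing: mu(A) = 7/2 + 7/2 + 1/2 + 4 + 16 = 55/2.

55/2


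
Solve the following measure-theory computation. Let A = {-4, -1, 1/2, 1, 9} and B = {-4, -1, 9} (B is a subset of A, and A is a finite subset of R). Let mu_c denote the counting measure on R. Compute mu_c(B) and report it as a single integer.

Counting measure assigns mu_c(E) = |E| (number of elements) when E is finite.
B has 3 element(s), so mu_c(B) = 3.

3


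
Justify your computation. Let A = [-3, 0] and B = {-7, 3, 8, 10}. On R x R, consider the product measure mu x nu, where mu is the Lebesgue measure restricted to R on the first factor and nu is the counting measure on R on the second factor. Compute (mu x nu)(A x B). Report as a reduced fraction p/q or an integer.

For a measurable rectangle A x B, the product measure satisfies
  (mu x nu)(A x B) = mu(A) * nu(B).
  mu(A) = 3.
  nu(B) = 4.
  (mu x nu)(A x B) = 3 * 4 = 12.

12


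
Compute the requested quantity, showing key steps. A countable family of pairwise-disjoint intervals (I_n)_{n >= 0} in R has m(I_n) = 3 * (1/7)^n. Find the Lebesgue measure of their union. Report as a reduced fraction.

By countable additivity of the Lebesgue measure on pairwise disjoint measurable sets,
  m(union_{n >= 0} I_n) = sum_{n >= 0} m(I_n) = sum_{n >= 0} a * r^n,
  with a = 3 and r = 1/7.
Since 0 < r = 1/7 < 1, the geometric series converges:
  sum_{n >= 0} a * r^n = a / (1 - r).
  = 3 / (1 - 1/7)
  = 3 / (6/7)
  = 7/2.

7/2


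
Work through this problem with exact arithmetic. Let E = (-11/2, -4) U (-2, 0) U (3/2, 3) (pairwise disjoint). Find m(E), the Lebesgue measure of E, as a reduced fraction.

For pairwise disjoint intervals, m(union_i I_i) = sum_i m(I_i),
and m is invariant under swapping open/closed endpoints (single points have measure 0).
So m(E) = sum_i (b_i - a_i).
  I_1 has length -4 - (-11/2) = 3/2.
  I_2 has length 0 - (-2) = 2.
  I_3 has length 3 - 3/2 = 3/2.
Summing:
  m(E) = 3/2 + 2 + 3/2 = 5.

5


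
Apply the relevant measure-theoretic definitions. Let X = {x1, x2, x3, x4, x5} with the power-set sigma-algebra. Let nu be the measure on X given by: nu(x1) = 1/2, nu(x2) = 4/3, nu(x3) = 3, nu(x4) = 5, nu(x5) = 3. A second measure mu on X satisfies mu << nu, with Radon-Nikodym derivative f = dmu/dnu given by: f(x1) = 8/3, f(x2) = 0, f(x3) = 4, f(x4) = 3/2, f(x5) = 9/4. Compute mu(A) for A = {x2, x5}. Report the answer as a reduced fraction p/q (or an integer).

By the defining property of the Radon-Nikodym derivative, for every measurable set A,
  mu(A) = integral_A f dnu.
Since nu is a discrete measure concentrated on the atoms of X, the integral over A reduces to the sum
  mu(A) = sum_{x in A} f(x) * nu({x}).
Computing each term:
  x2: f(x2) * nu(x2) = 0 * 4/3 = 0.
  x5: f(x5) * nu(x5) = 9/4 * 3 = 27/4.
Summing: mu(A) = 0 + 27/4 = 27/4.

27/4


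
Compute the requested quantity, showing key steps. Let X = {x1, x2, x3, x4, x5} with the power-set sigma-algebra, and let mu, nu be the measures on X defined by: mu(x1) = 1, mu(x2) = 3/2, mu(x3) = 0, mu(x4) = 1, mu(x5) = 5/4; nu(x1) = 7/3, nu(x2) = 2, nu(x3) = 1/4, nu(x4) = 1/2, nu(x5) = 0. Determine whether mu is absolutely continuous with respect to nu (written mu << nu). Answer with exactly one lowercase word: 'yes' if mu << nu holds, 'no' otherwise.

mu << nu means: every nu-null measurable set is also mu-null; equivalently, for every atom x, if nu({x}) = 0 then mu({x}) = 0.
Checking each atom:
  x1: nu = 7/3 > 0 -> no constraint.
  x2: nu = 2 > 0 -> no constraint.
  x3: nu = 1/4 > 0 -> no constraint.
  x4: nu = 1/2 > 0 -> no constraint.
  x5: nu = 0, mu = 5/4 > 0 -> violates mu << nu.
The atom(s) x5 violate the condition (nu = 0 but mu > 0). Therefore mu is NOT absolutely continuous w.r.t. nu.

no


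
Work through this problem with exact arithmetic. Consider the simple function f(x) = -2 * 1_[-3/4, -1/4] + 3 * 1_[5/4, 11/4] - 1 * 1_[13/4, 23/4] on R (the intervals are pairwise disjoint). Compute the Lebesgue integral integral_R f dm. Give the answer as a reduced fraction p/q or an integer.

For a simple function f = sum_i c_i * 1_{A_i} with disjoint A_i,
  integral f dm = sum_i c_i * m(A_i).
Lengths of the A_i:
  m(A_1) = -1/4 - (-3/4) = 1/2.
  m(A_2) = 11/4 - 5/4 = 3/2.
  m(A_3) = 23/4 - 13/4 = 5/2.
Contributions c_i * m(A_i):
  (-2) * (1/2) = -1.
  (3) * (3/2) = 9/2.
  (-1) * (5/2) = -5/2.
Total: -1 + 9/2 - 5/2 = 1.

1


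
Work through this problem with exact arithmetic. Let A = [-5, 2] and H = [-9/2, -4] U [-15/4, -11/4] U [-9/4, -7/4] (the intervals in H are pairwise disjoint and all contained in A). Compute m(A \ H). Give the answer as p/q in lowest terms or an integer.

The ambient interval has length m(A) = 2 - (-5) = 7.
Since the holes are disjoint and sit inside A, by finite additivity
  m(H) = sum_i (b_i - a_i), and m(A \ H) = m(A) - m(H).
Computing the hole measures:
  m(H_1) = -4 - (-9/2) = 1/2.
  m(H_2) = -11/4 - (-15/4) = 1.
  m(H_3) = -7/4 - (-9/4) = 1/2.
Summed: m(H) = 1/2 + 1 + 1/2 = 2.
So m(A \ H) = 7 - 2 = 5.

5


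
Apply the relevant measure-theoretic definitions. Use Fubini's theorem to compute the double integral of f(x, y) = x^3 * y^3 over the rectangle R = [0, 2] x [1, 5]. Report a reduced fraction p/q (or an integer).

f(x, y) is a tensor product of a function of x and a function of y, and both factors are bounded continuous (hence Lebesgue integrable) on the rectangle, so Fubini's theorem applies:
  integral_R f d(m x m) = (integral_a1^b1 x^3 dx) * (integral_a2^b2 y^3 dy).
Inner integral in x: integral_{0}^{2} x^3 dx = (2^4 - 0^4)/4
  = 4.
Inner integral in y: integral_{1}^{5} y^3 dy = (5^4 - 1^4)/4
  = 156.
Product: (4) * (156) = 624.

624


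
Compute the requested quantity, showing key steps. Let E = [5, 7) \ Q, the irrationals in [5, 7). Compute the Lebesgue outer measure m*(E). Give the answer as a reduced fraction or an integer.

The interval I = [5, 7) has m(I) = 7 - 5 = 2 (endpoints are measure-zero, so open/closed/half-open agree). Write I = (I cap Q) u (I \ Q). The rationals in I are countable, so m*(I cap Q) = 0 (cover each rational by intervals whose total length is arbitrarily small). By countable subadditivity m*(I) <= m*(I cap Q) + m*(I \ Q), hence m*(I \ Q) >= m(I) = 2. The reverse inequality m*(I \ Q) <= m*(I) = 2 is trivial since (I \ Q) is a subset of I. Therefore m*(I \ Q) = 2.

2


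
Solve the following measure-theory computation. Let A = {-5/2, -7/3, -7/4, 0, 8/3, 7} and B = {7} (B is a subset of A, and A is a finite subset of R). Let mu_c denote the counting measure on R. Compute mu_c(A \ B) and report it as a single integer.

Counting measure assigns mu_c(E) = |E| (number of elements) when E is finite. For B subset A, A \ B is the set of elements of A not in B, so |A \ B| = |A| - |B|.
|A| = 6, |B| = 1, so mu_c(A \ B) = 6 - 1 = 5.

5


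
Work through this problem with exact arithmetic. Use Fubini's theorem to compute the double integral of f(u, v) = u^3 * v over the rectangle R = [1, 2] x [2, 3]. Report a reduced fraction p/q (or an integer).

f(u, v) is a tensor product of a function of u and a function of v, and both factors are bounded continuous (hence Lebesgue integrable) on the rectangle, so Fubini's theorem applies:
  integral_R f d(m x m) = (integral_a1^b1 u^3 du) * (integral_a2^b2 v dv).
Inner integral in u: integral_{1}^{2} u^3 du = (2^4 - 1^4)/4
  = 15/4.
Inner integral in v: integral_{2}^{3} v dv = (3^2 - 2^2)/2
  = 5/2.
Product: (15/4) * (5/2) = 75/8.

75/8


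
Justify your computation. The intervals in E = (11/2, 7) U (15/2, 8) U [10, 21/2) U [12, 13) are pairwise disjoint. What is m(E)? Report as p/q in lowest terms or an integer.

For pairwise disjoint intervals, m(union_i I_i) = sum_i m(I_i),
and m is invariant under swapping open/closed endpoints (single points have measure 0).
So m(E) = sum_i (b_i - a_i).
  I_1 has length 7 - 11/2 = 3/2.
  I_2 has length 8 - 15/2 = 1/2.
  I_3 has length 21/2 - 10 = 1/2.
  I_4 has length 13 - 12 = 1.
Summing:
  m(E) = 3/2 + 1/2 + 1/2 + 1 = 7/2.

7/2


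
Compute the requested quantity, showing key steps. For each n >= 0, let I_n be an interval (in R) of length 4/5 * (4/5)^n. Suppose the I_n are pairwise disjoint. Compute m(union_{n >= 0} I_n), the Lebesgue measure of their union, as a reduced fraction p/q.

By countable additivity of the Lebesgue measure on pairwise disjoint measurable sets,
  m(union_{n >= 0} I_n) = sum_{n >= 0} m(I_n) = sum_{n >= 0} a * r^n,
  with a = 4/5 and r = 4/5.
Since 0 < r = 4/5 < 1, the geometric series converges:
  sum_{n >= 0} a * r^n = a / (1 - r).
  = 4/5 / (1 - 4/5)
  = 4/5 / (1/5)
  = 4.

4


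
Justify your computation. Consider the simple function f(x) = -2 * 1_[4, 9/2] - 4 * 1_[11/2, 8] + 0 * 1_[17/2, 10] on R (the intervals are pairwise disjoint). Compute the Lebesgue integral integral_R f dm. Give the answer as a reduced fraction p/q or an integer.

For a simple function f = sum_i c_i * 1_{A_i} with disjoint A_i,
  integral f dm = sum_i c_i * m(A_i).
Lengths of the A_i:
  m(A_1) = 9/2 - 4 = 1/2.
  m(A_2) = 8 - 11/2 = 5/2.
  m(A_3) = 10 - 17/2 = 3/2.
Contributions c_i * m(A_i):
  (-2) * (1/2) = -1.
  (-4) * (5/2) = -10.
  (0) * (3/2) = 0.
Total: -1 - 10 + 0 = -11.

-11


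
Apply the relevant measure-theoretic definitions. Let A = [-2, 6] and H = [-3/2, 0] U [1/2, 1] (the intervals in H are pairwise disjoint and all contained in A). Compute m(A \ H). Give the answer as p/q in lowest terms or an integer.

The ambient interval has length m(A) = 6 - (-2) = 8.
Since the holes are disjoint and sit inside A, by finite additivity
  m(H) = sum_i (b_i - a_i), and m(A \ H) = m(A) - m(H).
Computing the hole measures:
  m(H_1) = 0 - (-3/2) = 3/2.
  m(H_2) = 1 - 1/2 = 1/2.
Summed: m(H) = 3/2 + 1/2 = 2.
So m(A \ H) = 8 - 2 = 6.

6


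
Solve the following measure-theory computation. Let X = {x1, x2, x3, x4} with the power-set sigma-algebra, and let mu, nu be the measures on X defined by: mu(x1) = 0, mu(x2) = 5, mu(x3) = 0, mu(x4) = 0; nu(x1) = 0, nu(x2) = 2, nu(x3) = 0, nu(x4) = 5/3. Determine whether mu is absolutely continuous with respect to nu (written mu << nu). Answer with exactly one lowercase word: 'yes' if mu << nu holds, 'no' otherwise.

mu << nu means: every nu-null measurable set is also mu-null; equivalently, for every atom x, if nu({x}) = 0 then mu({x}) = 0.
Checking each atom:
  x1: nu = 0, mu = 0 -> consistent with mu << nu.
  x2: nu = 2 > 0 -> no constraint.
  x3: nu = 0, mu = 0 -> consistent with mu << nu.
  x4: nu = 5/3 > 0 -> no constraint.
No atom violates the condition. Therefore mu << nu.

yes


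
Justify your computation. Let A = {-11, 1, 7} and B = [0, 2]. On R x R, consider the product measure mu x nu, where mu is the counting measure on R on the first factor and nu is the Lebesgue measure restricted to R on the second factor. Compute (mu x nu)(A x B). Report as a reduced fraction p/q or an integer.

For a measurable rectangle A x B, the product measure satisfies
  (mu x nu)(A x B) = mu(A) * nu(B).
  mu(A) = 3.
  nu(B) = 2.
  (mu x nu)(A x B) = 3 * 2 = 6.

6


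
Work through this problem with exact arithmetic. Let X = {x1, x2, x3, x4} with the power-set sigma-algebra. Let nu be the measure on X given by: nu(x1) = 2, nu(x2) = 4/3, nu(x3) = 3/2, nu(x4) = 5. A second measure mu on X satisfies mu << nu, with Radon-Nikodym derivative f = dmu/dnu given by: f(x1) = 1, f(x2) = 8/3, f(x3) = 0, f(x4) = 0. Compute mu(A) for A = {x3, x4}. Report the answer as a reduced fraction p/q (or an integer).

By the defining property of the Radon-Nikodym derivative, for every measurable set A,
  mu(A) = integral_A f dnu.
Since nu is a discrete measure concentrated on the atoms of X, the integral over A reduces to the sum
  mu(A) = sum_{x in A} f(x) * nu({x}).
Computing each term:
  x3: f(x3) * nu(x3) = 0 * 3/2 = 0.
  x4: f(x4) * nu(x4) = 0 * 5 = 0.
Summing: mu(A) = 0 + 0 = 0.

0


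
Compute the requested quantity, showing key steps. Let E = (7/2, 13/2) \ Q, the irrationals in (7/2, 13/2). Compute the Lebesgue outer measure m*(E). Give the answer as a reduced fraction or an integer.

The interval I = (7/2, 13/2) has m(I) = 13/2 - 7/2 = 3 (endpoints are measure-zero, so open/closed/half-open agree). Write I = (I cap Q) u (I \ Q). The rationals in I are countable, so m*(I cap Q) = 0 (cover each rational by intervals whose total length is arbitrarily small). By countable subadditivity m*(I) <= m*(I cap Q) + m*(I \ Q), hence m*(I \ Q) >= m(I) = 3. The reverse inequality m*(I \ Q) <= m*(I) = 3 is trivial since (I \ Q) is a subset of I. Therefore m*(I \ Q) = 3.

3


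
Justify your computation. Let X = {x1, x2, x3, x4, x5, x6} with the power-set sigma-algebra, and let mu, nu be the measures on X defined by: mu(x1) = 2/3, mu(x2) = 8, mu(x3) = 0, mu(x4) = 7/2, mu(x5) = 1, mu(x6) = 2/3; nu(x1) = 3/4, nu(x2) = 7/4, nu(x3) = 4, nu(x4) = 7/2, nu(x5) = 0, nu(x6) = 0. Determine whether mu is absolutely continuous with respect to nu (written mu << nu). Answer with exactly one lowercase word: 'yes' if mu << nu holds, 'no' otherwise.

mu << nu means: every nu-null measurable set is also mu-null; equivalently, for every atom x, if nu({x}) = 0 then mu({x}) = 0.
Checking each atom:
  x1: nu = 3/4 > 0 -> no constraint.
  x2: nu = 7/4 > 0 -> no constraint.
  x3: nu = 4 > 0 -> no constraint.
  x4: nu = 7/2 > 0 -> no constraint.
  x5: nu = 0, mu = 1 > 0 -> violates mu << nu.
  x6: nu = 0, mu = 2/3 > 0 -> violates mu << nu.
The atom(s) x5, x6 violate the condition (nu = 0 but mu > 0). Therefore mu is NOT absolutely continuous w.r.t. nu.

no


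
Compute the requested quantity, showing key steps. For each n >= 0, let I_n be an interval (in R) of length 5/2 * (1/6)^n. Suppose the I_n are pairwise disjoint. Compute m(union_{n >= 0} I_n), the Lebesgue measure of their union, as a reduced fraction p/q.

By countable additivity of the Lebesgue measure on pairwise disjoint measurable sets,
  m(union_{n >= 0} I_n) = sum_{n >= 0} m(I_n) = sum_{n >= 0} a * r^n,
  with a = 5/2 and r = 1/6.
Since 0 < r = 1/6 < 1, the geometric series converges:
  sum_{n >= 0} a * r^n = a / (1 - r).
  = 5/2 / (1 - 1/6)
  = 5/2 / (5/6)
  = 3.

3


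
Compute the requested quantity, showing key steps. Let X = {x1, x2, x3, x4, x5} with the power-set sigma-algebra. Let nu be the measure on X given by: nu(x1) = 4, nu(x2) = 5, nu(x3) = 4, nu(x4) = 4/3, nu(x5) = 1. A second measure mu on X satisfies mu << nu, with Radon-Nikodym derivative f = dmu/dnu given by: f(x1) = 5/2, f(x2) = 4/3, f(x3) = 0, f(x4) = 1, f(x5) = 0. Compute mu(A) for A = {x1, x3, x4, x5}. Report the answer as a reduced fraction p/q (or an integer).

By the defining property of the Radon-Nikodym derivative, for every measurable set A,
  mu(A) = integral_A f dnu.
Since nu is a discrete measure concentrated on the atoms of X, the integral over A reduces to the sum
  mu(A) = sum_{x in A} f(x) * nu({x}).
Computing each term:
  x1: f(x1) * nu(x1) = 5/2 * 4 = 10.
  x3: f(x3) * nu(x3) = 0 * 4 = 0.
  x4: f(x4) * nu(x4) = 1 * 4/3 = 4/3.
  x5: f(x5) * nu(x5) = 0 * 1 = 0.
Summing: mu(A) = 10 + 0 + 4/3 + 0 = 34/3.

34/3


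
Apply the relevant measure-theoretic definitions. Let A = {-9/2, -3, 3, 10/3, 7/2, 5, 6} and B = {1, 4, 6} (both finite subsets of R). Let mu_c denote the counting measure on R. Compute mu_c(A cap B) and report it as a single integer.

Counting measure on a finite set equals cardinality. mu_c(A cap B) = |A cap B| (elements appearing in both).
Enumerating the elements of A that also lie in B gives 1 element(s).
So mu_c(A cap B) = 1.

1


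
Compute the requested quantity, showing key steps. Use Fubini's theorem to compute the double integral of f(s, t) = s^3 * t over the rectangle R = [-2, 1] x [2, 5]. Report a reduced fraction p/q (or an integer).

f(s, t) is a tensor product of a function of s and a function of t, and both factors are bounded continuous (hence Lebesgue integrable) on the rectangle, so Fubini's theorem applies:
  integral_R f d(m x m) = (integral_a1^b1 s^3 ds) * (integral_a2^b2 t dt).
Inner integral in s: integral_{-2}^{1} s^3 ds = (1^4 - (-2)^4)/4
  = -15/4.
Inner integral in t: integral_{2}^{5} t dt = (5^2 - 2^2)/2
  = 21/2.
Product: (-15/4) * (21/2) = -315/8.

-315/8


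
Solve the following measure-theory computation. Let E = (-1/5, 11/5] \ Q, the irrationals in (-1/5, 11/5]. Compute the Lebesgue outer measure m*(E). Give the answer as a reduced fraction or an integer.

The interval I = (-1/5, 11/5] has m(I) = 11/5 - (-1/5) = 12/5 (endpoints are measure-zero, so open/closed/half-open agree). Write I = (I cap Q) u (I \ Q). The rationals in I are countable, so m*(I cap Q) = 0 (cover each rational by intervals whose total length is arbitrarily small). By countable subadditivity m*(I) <= m*(I cap Q) + m*(I \ Q), hence m*(I \ Q) >= m(I) = 12/5. The reverse inequality m*(I \ Q) <= m*(I) = 12/5 is trivial since (I \ Q) is a subset of I. Therefore m*(I \ Q) = 12/5.

12/5


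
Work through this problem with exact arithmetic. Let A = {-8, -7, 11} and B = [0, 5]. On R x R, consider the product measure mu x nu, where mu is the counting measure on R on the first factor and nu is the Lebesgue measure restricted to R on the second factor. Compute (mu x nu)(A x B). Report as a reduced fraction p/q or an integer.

For a measurable rectangle A x B, the product measure satisfies
  (mu x nu)(A x B) = mu(A) * nu(B).
  mu(A) = 3.
  nu(B) = 5.
  (mu x nu)(A x B) = 3 * 5 = 15.

15


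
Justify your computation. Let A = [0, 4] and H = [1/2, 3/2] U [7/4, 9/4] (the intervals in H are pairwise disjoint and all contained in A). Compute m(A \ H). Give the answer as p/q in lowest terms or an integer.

The ambient interval has length m(A) = 4 - 0 = 4.
Since the holes are disjoint and sit inside A, by finite additivity
  m(H) = sum_i (b_i - a_i), and m(A \ H) = m(A) - m(H).
Computing the hole measures:
  m(H_1) = 3/2 - 1/2 = 1.
  m(H_2) = 9/4 - 7/4 = 1/2.
Summed: m(H) = 1 + 1/2 = 3/2.
So m(A \ H) = 4 - 3/2 = 5/2.

5/2


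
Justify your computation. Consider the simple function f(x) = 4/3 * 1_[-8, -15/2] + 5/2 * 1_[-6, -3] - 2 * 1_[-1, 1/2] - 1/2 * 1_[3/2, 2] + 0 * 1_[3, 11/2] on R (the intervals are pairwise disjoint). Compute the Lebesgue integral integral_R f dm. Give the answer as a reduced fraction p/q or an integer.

For a simple function f = sum_i c_i * 1_{A_i} with disjoint A_i,
  integral f dm = sum_i c_i * m(A_i).
Lengths of the A_i:
  m(A_1) = -15/2 - (-8) = 1/2.
  m(A_2) = -3 - (-6) = 3.
  m(A_3) = 1/2 - (-1) = 3/2.
  m(A_4) = 2 - 3/2 = 1/2.
  m(A_5) = 11/2 - 3 = 5/2.
Contributions c_i * m(A_i):
  (4/3) * (1/2) = 2/3.
  (5/2) * (3) = 15/2.
  (-2) * (3/2) = -3.
  (-1/2) * (1/2) = -1/4.
  (0) * (5/2) = 0.
Total: 2/3 + 15/2 - 3 - 1/4 + 0 = 59/12.

59/12


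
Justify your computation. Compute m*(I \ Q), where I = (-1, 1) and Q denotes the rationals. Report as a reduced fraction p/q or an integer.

The interval I = (-1, 1) has m(I) = 1 - (-1) = 2 (endpoints are measure-zero, so open/closed/half-open agree). Write I = (I cap Q) u (I \ Q). The rationals in I are countable, so m*(I cap Q) = 0 (cover each rational by intervals whose total length is arbitrarily small). By countable subadditivity m*(I) <= m*(I cap Q) + m*(I \ Q), hence m*(I \ Q) >= m(I) = 2. The reverse inequality m*(I \ Q) <= m*(I) = 2 is trivial since (I \ Q) is a subset of I. Therefore m*(I \ Q) = 2.

2


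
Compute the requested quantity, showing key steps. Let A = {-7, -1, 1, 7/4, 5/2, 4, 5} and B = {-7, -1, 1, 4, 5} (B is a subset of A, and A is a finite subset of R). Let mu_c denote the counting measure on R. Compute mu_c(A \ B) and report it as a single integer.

Counting measure assigns mu_c(E) = |E| (number of elements) when E is finite. For B subset A, A \ B is the set of elements of A not in B, so |A \ B| = |A| - |B|.
|A| = 7, |B| = 5, so mu_c(A \ B) = 7 - 5 = 2.

2


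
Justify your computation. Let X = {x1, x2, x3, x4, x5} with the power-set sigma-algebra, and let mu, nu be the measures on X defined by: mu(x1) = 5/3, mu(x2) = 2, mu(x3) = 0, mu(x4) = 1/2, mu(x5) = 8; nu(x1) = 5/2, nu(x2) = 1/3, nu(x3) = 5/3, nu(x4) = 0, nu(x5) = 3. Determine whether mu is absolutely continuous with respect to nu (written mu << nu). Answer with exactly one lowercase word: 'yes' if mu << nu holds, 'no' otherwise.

mu << nu means: every nu-null measurable set is also mu-null; equivalently, for every atom x, if nu({x}) = 0 then mu({x}) = 0.
Checking each atom:
  x1: nu = 5/2 > 0 -> no constraint.
  x2: nu = 1/3 > 0 -> no constraint.
  x3: nu = 5/3 > 0 -> no constraint.
  x4: nu = 0, mu = 1/2 > 0 -> violates mu << nu.
  x5: nu = 3 > 0 -> no constraint.
The atom(s) x4 violate the condition (nu = 0 but mu > 0). Therefore mu is NOT absolutely continuous w.r.t. nu.

no


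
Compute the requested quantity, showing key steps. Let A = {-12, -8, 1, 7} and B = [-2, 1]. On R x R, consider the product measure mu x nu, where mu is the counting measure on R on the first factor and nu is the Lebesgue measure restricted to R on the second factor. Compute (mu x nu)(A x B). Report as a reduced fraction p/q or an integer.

For a measurable rectangle A x B, the product measure satisfies
  (mu x nu)(A x B) = mu(A) * nu(B).
  mu(A) = 4.
  nu(B) = 3.
  (mu x nu)(A x B) = 4 * 3 = 12.

12


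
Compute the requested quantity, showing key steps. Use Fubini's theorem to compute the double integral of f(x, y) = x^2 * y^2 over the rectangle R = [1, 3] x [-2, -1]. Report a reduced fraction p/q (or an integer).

f(x, y) is a tensor product of a function of x and a function of y, and both factors are bounded continuous (hence Lebesgue integrable) on the rectangle, so Fubini's theorem applies:
  integral_R f d(m x m) = (integral_a1^b1 x^2 dx) * (integral_a2^b2 y^2 dy).
Inner integral in x: integral_{1}^{3} x^2 dx = (3^3 - 1^3)/3
  = 26/3.
Inner integral in y: integral_{-2}^{-1} y^2 dy = ((-1)^3 - (-2)^3)/3
  = 7/3.
Product: (26/3) * (7/3) = 182/9.

182/9


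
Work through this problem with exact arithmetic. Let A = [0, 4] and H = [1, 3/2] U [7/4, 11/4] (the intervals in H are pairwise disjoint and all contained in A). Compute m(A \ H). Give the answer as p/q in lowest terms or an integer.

The ambient interval has length m(A) = 4 - 0 = 4.
Since the holes are disjoint and sit inside A, by finite additivity
  m(H) = sum_i (b_i - a_i), and m(A \ H) = m(A) - m(H).
Computing the hole measures:
  m(H_1) = 3/2 - 1 = 1/2.
  m(H_2) = 11/4 - 7/4 = 1.
Summed: m(H) = 1/2 + 1 = 3/2.
So m(A \ H) = 4 - 3/2 = 5/2.

5/2


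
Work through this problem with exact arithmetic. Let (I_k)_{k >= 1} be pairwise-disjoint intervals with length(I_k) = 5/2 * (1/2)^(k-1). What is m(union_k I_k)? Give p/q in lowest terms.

By countable additivity of the Lebesgue measure on pairwise disjoint measurable sets,
  m(union_{k >= 1} I_k) = sum_{k >= 1} m(I_k) = sum_{k >= 1} a * r^(k-1),
  with a = 5/2 and r = 1/2.
Since 0 < r = 1/2 < 1, the geometric series converges:
  sum_{k >= 1} a * r^(k-1) = a / (1 - r).
  = 5/2 / (1 - 1/2)
  = 5/2 / (1/2)
  = 5.

5


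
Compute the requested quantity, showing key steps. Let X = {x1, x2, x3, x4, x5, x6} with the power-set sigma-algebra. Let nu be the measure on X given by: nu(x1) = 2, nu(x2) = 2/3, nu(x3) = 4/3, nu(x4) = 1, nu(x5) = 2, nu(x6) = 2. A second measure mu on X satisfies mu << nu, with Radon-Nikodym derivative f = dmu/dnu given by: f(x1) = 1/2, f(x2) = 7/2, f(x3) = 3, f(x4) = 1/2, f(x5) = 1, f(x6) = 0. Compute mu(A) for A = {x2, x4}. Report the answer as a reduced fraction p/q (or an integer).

By the defining property of the Radon-Nikodym derivative, for every measurable set A,
  mu(A) = integral_A f dnu.
Since nu is a discrete measure concentrated on the atoms of X, the integral over A reduces to the sum
  mu(A) = sum_{x in A} f(x) * nu({x}).
Computing each term:
  x2: f(x2) * nu(x2) = 7/2 * 2/3 = 7/3.
  x4: f(x4) * nu(x4) = 1/2 * 1 = 1/2.
Summing: mu(A) = 7/3 + 1/2 = 17/6.

17/6


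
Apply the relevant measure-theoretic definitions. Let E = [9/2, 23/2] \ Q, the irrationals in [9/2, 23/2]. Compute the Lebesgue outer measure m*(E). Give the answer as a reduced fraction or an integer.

The interval I = [9/2, 23/2] has m(I) = 23/2 - 9/2 = 7 (endpoints are measure-zero, so open/closed/half-open agree). Write I = (I cap Q) u (I \ Q). The rationals in I are countable, so m*(I cap Q) = 0 (cover each rational by intervals whose total length is arbitrarily small). By countable subadditivity m*(I) <= m*(I cap Q) + m*(I \ Q), hence m*(I \ Q) >= m(I) = 7. The reverse inequality m*(I \ Q) <= m*(I) = 7 is trivial since (I \ Q) is a subset of I. Therefore m*(I \ Q) = 7.

7


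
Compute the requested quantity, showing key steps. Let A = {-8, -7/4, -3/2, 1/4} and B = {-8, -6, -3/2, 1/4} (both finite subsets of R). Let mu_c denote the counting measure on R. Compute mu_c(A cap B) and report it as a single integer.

Counting measure on a finite set equals cardinality. mu_c(A cap B) = |A cap B| (elements appearing in both).
Enumerating the elements of A that also lie in B gives 3 element(s).
So mu_c(A cap B) = 3.

3


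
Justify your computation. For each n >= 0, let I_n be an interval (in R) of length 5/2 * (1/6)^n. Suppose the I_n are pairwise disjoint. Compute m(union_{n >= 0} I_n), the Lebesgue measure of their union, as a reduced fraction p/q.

By countable additivity of the Lebesgue measure on pairwise disjoint measurable sets,
  m(union_{n >= 0} I_n) = sum_{n >= 0} m(I_n) = sum_{n >= 0} a * r^n,
  with a = 5/2 and r = 1/6.
Since 0 < r = 1/6 < 1, the geometric series converges:
  sum_{n >= 0} a * r^n = a / (1 - r).
  = 5/2 / (1 - 1/6)
  = 5/2 / (5/6)
  = 3.

3


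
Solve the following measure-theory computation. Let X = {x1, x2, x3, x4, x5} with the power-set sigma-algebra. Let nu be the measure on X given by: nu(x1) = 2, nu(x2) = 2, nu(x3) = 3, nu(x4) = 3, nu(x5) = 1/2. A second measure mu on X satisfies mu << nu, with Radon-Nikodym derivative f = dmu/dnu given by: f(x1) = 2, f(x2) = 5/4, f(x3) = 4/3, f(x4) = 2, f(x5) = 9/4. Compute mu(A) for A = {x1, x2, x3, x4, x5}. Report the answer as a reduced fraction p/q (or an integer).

By the defining property of the Radon-Nikodym derivative, for every measurable set A,
  mu(A) = integral_A f dnu.
Since nu is a discrete measure concentrated on the atoms of X, the integral over A reduces to the sum
  mu(A) = sum_{x in A} f(x) * nu({x}).
Computing each term:
  x1: f(x1) * nu(x1) = 2 * 2 = 4.
  x2: f(x2) * nu(x2) = 5/4 * 2 = 5/2.
  x3: f(x3) * nu(x3) = 4/3 * 3 = 4.
  x4: f(x4) * nu(x4) = 2 * 3 = 6.
  x5: f(x5) * nu(x5) = 9/4 * 1/2 = 9/8.
Summing: mu(A) = 4 + 5/2 + 4 + 6 + 9/8 = 141/8.

141/8


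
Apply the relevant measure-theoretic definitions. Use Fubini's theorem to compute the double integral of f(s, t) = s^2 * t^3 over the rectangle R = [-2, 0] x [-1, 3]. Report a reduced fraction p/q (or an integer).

f(s, t) is a tensor product of a function of s and a function of t, and both factors are bounded continuous (hence Lebesgue integrable) on the rectangle, so Fubini's theorem applies:
  integral_R f d(m x m) = (integral_a1^b1 s^2 ds) * (integral_a2^b2 t^3 dt).
Inner integral in s: integral_{-2}^{0} s^2 ds = (0^3 - (-2)^3)/3
  = 8/3.
Inner integral in t: integral_{-1}^{3} t^3 dt = (3^4 - (-1)^4)/4
  = 20.
Product: (8/3) * (20) = 160/3.

160/3


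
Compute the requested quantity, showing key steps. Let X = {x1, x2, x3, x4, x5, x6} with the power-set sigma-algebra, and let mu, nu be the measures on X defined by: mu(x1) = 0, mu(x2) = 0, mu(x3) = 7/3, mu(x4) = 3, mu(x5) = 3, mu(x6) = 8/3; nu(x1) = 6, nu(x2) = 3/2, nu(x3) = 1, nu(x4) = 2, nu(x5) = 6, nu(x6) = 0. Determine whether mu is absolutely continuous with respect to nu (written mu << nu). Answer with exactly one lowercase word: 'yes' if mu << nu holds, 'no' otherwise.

mu << nu means: every nu-null measurable set is also mu-null; equivalently, for every atom x, if nu({x}) = 0 then mu({x}) = 0.
Checking each atom:
  x1: nu = 6 > 0 -> no constraint.
  x2: nu = 3/2 > 0 -> no constraint.
  x3: nu = 1 > 0 -> no constraint.
  x4: nu = 2 > 0 -> no constraint.
  x5: nu = 6 > 0 -> no constraint.
  x6: nu = 0, mu = 8/3 > 0 -> violates mu << nu.
The atom(s) x6 violate the condition (nu = 0 but mu > 0). Therefore mu is NOT absolutely continuous w.r.t. nu.

no


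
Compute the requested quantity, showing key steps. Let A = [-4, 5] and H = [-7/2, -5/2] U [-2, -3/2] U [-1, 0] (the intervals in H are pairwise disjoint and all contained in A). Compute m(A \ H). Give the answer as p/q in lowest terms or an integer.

The ambient interval has length m(A) = 5 - (-4) = 9.
Since the holes are disjoint and sit inside A, by finite additivity
  m(H) = sum_i (b_i - a_i), and m(A \ H) = m(A) - m(H).
Computing the hole measures:
  m(H_1) = -5/2 - (-7/2) = 1.
  m(H_2) = -3/2 - (-2) = 1/2.
  m(H_3) = 0 - (-1) = 1.
Summed: m(H) = 1 + 1/2 + 1 = 5/2.
So m(A \ H) = 9 - 5/2 = 13/2.

13/2


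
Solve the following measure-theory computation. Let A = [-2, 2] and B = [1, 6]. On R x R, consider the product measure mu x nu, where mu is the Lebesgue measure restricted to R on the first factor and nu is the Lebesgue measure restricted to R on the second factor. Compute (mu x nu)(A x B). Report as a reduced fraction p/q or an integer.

For a measurable rectangle A x B, the product measure satisfies
  (mu x nu)(A x B) = mu(A) * nu(B).
  mu(A) = 4.
  nu(B) = 5.
  (mu x nu)(A x B) = 4 * 5 = 20.

20


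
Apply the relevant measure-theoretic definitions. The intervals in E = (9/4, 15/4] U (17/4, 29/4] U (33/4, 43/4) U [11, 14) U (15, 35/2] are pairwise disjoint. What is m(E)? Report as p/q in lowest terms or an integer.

For pairwise disjoint intervals, m(union_i I_i) = sum_i m(I_i),
and m is invariant under swapping open/closed endpoints (single points have measure 0).
So m(E) = sum_i (b_i - a_i).
  I_1 has length 15/4 - 9/4 = 3/2.
  I_2 has length 29/4 - 17/4 = 3.
  I_3 has length 43/4 - 33/4 = 5/2.
  I_4 has length 14 - 11 = 3.
  I_5 has length 35/2 - 15 = 5/2.
Summing:
  m(E) = 3/2 + 3 + 5/2 + 3 + 5/2 = 25/2.

25/2


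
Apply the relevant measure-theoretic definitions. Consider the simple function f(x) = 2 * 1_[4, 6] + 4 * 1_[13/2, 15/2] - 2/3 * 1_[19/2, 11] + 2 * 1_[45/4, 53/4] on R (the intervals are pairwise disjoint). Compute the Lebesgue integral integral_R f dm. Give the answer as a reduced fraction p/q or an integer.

For a simple function f = sum_i c_i * 1_{A_i} with disjoint A_i,
  integral f dm = sum_i c_i * m(A_i).
Lengths of the A_i:
  m(A_1) = 6 - 4 = 2.
  m(A_2) = 15/2 - 13/2 = 1.
  m(A_3) = 11 - 19/2 = 3/2.
  m(A_4) = 53/4 - 45/4 = 2.
Contributions c_i * m(A_i):
  (2) * (2) = 4.
  (4) * (1) = 4.
  (-2/3) * (3/2) = -1.
  (2) * (2) = 4.
Total: 4 + 4 - 1 + 4 = 11.

11


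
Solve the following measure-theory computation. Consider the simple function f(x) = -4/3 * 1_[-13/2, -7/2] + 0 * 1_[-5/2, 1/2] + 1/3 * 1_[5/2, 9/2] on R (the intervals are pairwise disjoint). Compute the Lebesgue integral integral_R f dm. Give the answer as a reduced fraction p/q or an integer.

For a simple function f = sum_i c_i * 1_{A_i} with disjoint A_i,
  integral f dm = sum_i c_i * m(A_i).
Lengths of the A_i:
  m(A_1) = -7/2 - (-13/2) = 3.
  m(A_2) = 1/2 - (-5/2) = 3.
  m(A_3) = 9/2 - 5/2 = 2.
Contributions c_i * m(A_i):
  (-4/3) * (3) = -4.
  (0) * (3) = 0.
  (1/3) * (2) = 2/3.
Total: -4 + 0 + 2/3 = -10/3.

-10/3


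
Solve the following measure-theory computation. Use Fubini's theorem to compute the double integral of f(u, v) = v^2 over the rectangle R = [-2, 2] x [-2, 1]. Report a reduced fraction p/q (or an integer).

f(u, v) is a tensor product of a function of u and a function of v, and both factors are bounded continuous (hence Lebesgue integrable) on the rectangle, so Fubini's theorem applies:
  integral_R f d(m x m) = (integral_a1^b1 1 du) * (integral_a2^b2 v^2 dv).
Inner integral in u: integral_{-2}^{2} 1 du = (2^1 - (-2)^1)/1
  = 4.
Inner integral in v: integral_{-2}^{1} v^2 dv = (1^3 - (-2)^3)/3
  = 3.
Product: (4) * (3) = 12.

12


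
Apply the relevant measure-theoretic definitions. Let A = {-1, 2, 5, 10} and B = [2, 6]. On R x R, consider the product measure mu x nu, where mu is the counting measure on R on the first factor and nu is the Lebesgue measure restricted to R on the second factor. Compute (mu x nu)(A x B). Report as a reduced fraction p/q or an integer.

For a measurable rectangle A x B, the product measure satisfies
  (mu x nu)(A x B) = mu(A) * nu(B).
  mu(A) = 4.
  nu(B) = 4.
  (mu x nu)(A x B) = 4 * 4 = 16.

16


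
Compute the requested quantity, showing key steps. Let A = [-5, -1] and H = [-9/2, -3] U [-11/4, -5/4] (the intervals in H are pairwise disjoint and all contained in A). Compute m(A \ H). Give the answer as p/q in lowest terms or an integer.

The ambient interval has length m(A) = -1 - (-5) = 4.
Since the holes are disjoint and sit inside A, by finite additivity
  m(H) = sum_i (b_i - a_i), and m(A \ H) = m(A) - m(H).
Computing the hole measures:
  m(H_1) = -3 - (-9/2) = 3/2.
  m(H_2) = -5/4 - (-11/4) = 3/2.
Summed: m(H) = 3/2 + 3/2 = 3.
So m(A \ H) = 4 - 3 = 1.

1


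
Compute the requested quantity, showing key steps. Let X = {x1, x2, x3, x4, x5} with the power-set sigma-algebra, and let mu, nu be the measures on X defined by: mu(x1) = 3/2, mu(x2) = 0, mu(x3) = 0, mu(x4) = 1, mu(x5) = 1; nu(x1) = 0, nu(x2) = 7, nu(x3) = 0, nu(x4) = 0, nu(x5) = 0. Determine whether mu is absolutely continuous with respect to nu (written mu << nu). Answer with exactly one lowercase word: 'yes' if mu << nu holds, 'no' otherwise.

mu << nu means: every nu-null measurable set is also mu-null; equivalently, for every atom x, if nu({x}) = 0 then mu({x}) = 0.
Checking each atom:
  x1: nu = 0, mu = 3/2 > 0 -> violates mu << nu.
  x2: nu = 7 > 0 -> no constraint.
  x3: nu = 0, mu = 0 -> consistent with mu << nu.
  x4: nu = 0, mu = 1 > 0 -> violates mu << nu.
  x5: nu = 0, mu = 1 > 0 -> violates mu << nu.
The atom(s) x1, x4, x5 violate the condition (nu = 0 but mu > 0). Therefore mu is NOT absolutely continuous w.r.t. nu.

no
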